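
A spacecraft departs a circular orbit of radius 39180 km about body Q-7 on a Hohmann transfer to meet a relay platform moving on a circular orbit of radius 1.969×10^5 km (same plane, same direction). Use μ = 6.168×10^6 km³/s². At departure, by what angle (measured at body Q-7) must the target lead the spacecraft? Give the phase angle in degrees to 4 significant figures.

φ = 96.45°

The Hohmann ellipse has a_t = (r₁ + r₂)/2 = 1.1804×10^5 km.
Transfer time t = π√(a_t³/μ) = 51300 s.
Target angular speed ω₂ = √(μ/r₂³) = 2.8425×10^-5 rad/s.
Angle swept by the target during transfer: ω₂·t = 1.4582 rad = 83.55°.
Arrival is 180° from departure on the ellipse, so φ = 180° − 83.55° = 96.45°.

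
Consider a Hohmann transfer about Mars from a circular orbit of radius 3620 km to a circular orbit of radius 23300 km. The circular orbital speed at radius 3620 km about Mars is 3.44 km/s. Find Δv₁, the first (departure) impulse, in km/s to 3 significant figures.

Δv₁ = 1.09 km/s

From the circular-orbit relation v² = μ/r at r = 3620 km: μ = v²r = (3.44)² × 3620 = 42837.6 km³/s².
Semi-major axis of the transfer orbit: a_t = (3620 + 23300)/2 = 13460 km.
Circular speed at r = 3620 km: v_c = √(μ/r) = 3.440 km/s.
Transfer-orbit speed at the same r (vis-viva, a = a_t): v_t = √[μ(2/r − 1/a_t)] = 4.526 km/s.
Δv₁ = |v_t − v_c| = |4.526 − 3.440| = 1.086 km/s.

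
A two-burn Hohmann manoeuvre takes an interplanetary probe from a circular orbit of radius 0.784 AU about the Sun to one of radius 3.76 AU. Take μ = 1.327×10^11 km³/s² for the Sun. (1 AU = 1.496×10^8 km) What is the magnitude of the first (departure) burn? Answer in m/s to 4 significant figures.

Δv₁ = 9635 m/s

In km: r₁ = 0.784 × 1.496×10^8 = 1.172864×10^8 km; r₂ = 3.76 × 1.496×10^8 = 5.62496×10^8 km.
Semi-major axis of the transfer orbit: a_t = (1.172864×10^8 + 5.62496×10^8)/2 = 3.398912×10^8 km.
On the circular orbit at r = 1.172864×10^8 km, v_c = √(μ/r) = 33.6366 km/s.
Transfer-orbit speed at the same r (vis-viva, a = a_t): v_t = √[μ(2/r − 1/a_t)] = 43.2714 km/s.
Δv₁ = |v_t − v_c| = |43.2714 − 33.6366| = 9.635 km/s.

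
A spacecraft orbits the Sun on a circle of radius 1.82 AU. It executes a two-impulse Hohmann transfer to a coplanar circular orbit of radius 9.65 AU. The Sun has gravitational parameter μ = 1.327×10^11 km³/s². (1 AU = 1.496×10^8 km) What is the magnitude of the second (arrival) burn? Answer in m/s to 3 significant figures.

In km: r₁ = 1.82 × 1.496×10^8 = 2.72272×10^8 km; r₂ = 9.65 × 1.496×10^8 = 1.44364×10^9 km.
Semi-major axis of the transfer orbit: a_t = (2.72272×10^8 + 1.44364×10^9)/2 = 8.57956×10^8 km.
Circular speed at r = 1.44364×10^9 km: v_c = √(μ/r) = 9.588 km/s.
Transfer-orbit speed at the same r (vis-viva, a = a_t): v_t = √[μ(2/r − 1/a_t)] = 5.401 km/s.
Δv₂ = |v_t − v_c| = |5.401 − 9.588| = 4.187 km/s.

Δv₂ = 4190 m/s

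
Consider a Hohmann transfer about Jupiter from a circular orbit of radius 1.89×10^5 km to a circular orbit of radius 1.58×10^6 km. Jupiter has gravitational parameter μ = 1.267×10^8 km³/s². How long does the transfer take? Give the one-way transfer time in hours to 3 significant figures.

The Hohmann ellipse has a_t = (r₁ + r₂)/2 = 8.845×10^5 km.
Half the transfer-orbit period gives t = π√(a_t³/μ) = 2.322×10^5 s.
Converting: 2.322×10^5 s ÷ 3600 s/hour = 64.5 hours.

t = 64.5 hours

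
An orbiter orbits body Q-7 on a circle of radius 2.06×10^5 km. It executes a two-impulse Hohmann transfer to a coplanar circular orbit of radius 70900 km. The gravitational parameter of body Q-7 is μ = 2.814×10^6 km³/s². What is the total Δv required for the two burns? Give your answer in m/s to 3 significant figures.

Δv = 2440 m/s

Transfer-ellipse semi-major axis a_t = (r₁ + r₂)/2 = (2.060×10^5 + 70900)/2 = 1.3845×10^5 km.
Circular speed at r₁: v₁ = √(μ/r₁) = √(2.814×10^6/2.060×10^5) = 3.696 km/s.
On the transfer ellipse at r₁, v² = μ(2/r − 1/a) gives v_a = √[μ(2/r₁ − 1/a_t)] = 2.645 km/s.
First burn Δv₁ = |v_a − v₁| = 1.051 km/s.
At r₂, v₂ = √(μ/r₂) = 6.300 km/s.
Transfer-orbit speed at r₂: v_p = √[μ(2/r₂ − 1/a_t)] = 7.685 km/s.
Second burn Δv₂ = |v₂ − v_p| = 1.385 km/s.
Δv = Δv₁ + Δv₂ = 1.051 + 1.385 = 2.436 km/s.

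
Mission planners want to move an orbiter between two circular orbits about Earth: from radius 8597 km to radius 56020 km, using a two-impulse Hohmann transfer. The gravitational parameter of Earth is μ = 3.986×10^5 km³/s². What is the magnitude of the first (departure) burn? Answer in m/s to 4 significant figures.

Δv₁ = 2157 m/s

Transfer-ellipse semi-major axis a_t = (r₁ + r₂)/2 = (8597 + 56020)/2 = 32308.5 km.
Circular speed at r = 8597 km: v_c = √(μ/r) = 6.809 km/s.
Vis-viva on the transfer ellipse at r = 8597 km gives v_t = √[μ(2/r − 1/a_t)] = 8.966 km/s.
Δv₁ = |v_t − v_c| = |8.966 − 6.809| = 2.157 km/s.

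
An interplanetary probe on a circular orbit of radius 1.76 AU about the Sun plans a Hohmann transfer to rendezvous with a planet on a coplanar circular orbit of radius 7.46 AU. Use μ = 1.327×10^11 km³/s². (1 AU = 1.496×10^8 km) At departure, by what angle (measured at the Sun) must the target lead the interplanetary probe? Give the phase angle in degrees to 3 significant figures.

φ = 92.6°

In km: r₁ = 1.76 × 1.496×10^8 = 2.63296×10^8 km; r₂ = 7.46 × 1.496×10^8 = 1.116016×10^9 km.
Semi-major axis of the transfer orbit: a_t = (2.63296×10^8 + 1.116016×10^9)/2 = 6.89656×10^8 km.
Transfer time t = π√(a_t³/μ) = 1.5619×10^8 s.
The target's mean motion on its circular orbit is ω₂ = √(μ/r₂³) = 9.7708×10^-9 rad/s.
Angle swept by the target during transfer: ω₂·t = 1.5261 rad = 87.44°.
The interplanetary probe traverses 180° on the transfer ellipse, so the target must lead by 180° − 87.44° = 92.6°.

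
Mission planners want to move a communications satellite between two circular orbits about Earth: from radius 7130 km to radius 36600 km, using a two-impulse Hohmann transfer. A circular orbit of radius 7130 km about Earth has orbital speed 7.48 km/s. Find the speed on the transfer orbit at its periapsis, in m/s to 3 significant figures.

v = 9680 m/s

From the circular-orbit relation v² = μ/r at r = 7130 km: μ = v²r = (7.48)² × 7130 = 3.98926×10^5 km³/s².
Semi-major axis of the transfer orbit: a_t = (7130 + 36600)/2 = 21865 km.
At periapsis, r = 7130 km.
From the vis-viva equation, v = √[μ(2/r − 1/a_t)] = 9.678 km/s.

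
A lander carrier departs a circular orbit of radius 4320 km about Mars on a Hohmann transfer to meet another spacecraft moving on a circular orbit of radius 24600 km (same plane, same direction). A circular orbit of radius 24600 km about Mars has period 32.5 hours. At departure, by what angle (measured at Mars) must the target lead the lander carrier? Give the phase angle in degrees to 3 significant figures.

From Kepler's third law T² = 4π²r³/μ at r = 24600 km, T = 32.5 hours = 32.5 × 3600 s = 1.170×10^5 s: μ = 4π²r³/T² = 42933.2 km³/s².
The Hohmann ellipse has a_t = (r₁ + r₂)/2 = 14460 km.
Transfer time t = π√(a_t³/μ) = 26364 s.
Target angular speed ω₂ = √(μ/r₂³) = 5.3702×10^-5 rad/s.
Angle swept by the target during transfer: ω₂·t = 1.4158 rad = 81.12°.
Arrival is 180° from departure on the ellipse, so φ = 180° − 81.12° = 98.9°.

φ = 98.9°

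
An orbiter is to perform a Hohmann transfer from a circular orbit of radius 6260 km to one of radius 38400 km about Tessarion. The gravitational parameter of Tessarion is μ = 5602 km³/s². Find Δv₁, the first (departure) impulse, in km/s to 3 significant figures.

Semi-major axis of the transfer orbit: a_t = (6260 + 38400)/2 = 22330 km.
Circular speed at r = 6260 km: v_c = √(μ/r) = 0.94599 km/s.
Transfer-orbit speed at the same r (vis-viva, a = a_t): v_t = √[μ(2/r − 1/a_t)] = 1.2405 km/s.
Δv₁ = |v_t − v_c| = |1.2405 − 0.94599| = 0.2945 km/s.

Δv₁ = 0.295 km/s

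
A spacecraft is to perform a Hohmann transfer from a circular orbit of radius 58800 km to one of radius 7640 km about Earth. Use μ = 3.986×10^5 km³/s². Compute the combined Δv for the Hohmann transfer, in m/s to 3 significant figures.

Transfer-ellipse semi-major axis a_t = (r₁ + r₂)/2 = (58800 + 7640)/2 = 33220 km.
Circular speed at r₁: v₁ = √(μ/r₁) = √(3.986×10^5/58800) = 2.604 km/s.
Transfer-orbit speed at r₁ (v² = μ(2/r − 1/a)): v_a = √[μ(2/r₁ − 1/a_t)] = 1.249 km/s.
First burn Δv₁ = |v_a − v₁| = 1.355 km/s.
Circular speed at r₂: v₂ = √(μ/r₂) = 7.223 km/s.
Transfer-orbit speed at r₂: v_p = √[μ(2/r₂ − 1/a_t)] = 9.610 km/s.
Second burn Δv₂ = |v₂ − v_p| = 2.387 km/s.
Δv = Δv₁ + Δv₂ = 1.355 + 2.387 = 3.742 km/s.

Δv = 3740 m/s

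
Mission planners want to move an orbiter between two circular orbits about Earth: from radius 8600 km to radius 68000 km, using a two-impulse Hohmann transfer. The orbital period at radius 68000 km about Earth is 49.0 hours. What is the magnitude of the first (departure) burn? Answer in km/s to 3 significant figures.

Δv₁ = 2.26 km/s

From Kepler's third law T² = 4π²r³/μ at r = 68000 km, T = 49.0 hours = 49.0 × 3600 s = 1.764×10^5 s: μ = 4π²r³/T² = 3.98923×10^5 km³/s².
Transfer-ellipse semi-major axis a_t = (r₁ + r₂)/2 = (8600 + 68000)/2 = 38300 km.
On the circular orbit at r = 8600 km, v_c = √(μ/r) = 6.811 km/s.
Transfer-orbit speed at the same r (vis-viva, a = a_t): v_t = √[μ(2/r − 1/a_t)] = 9.075 km/s.
Δv₁ = |v_t − v_c| = |9.075 − 6.811| = 2.264 km/s.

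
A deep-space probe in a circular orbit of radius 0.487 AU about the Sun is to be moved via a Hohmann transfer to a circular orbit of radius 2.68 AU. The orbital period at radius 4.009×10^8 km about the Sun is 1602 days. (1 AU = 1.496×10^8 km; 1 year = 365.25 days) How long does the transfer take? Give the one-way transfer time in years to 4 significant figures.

From Kepler's third law T² = 4π²r³/μ at r = 4.009×10^8 km, T = 1602 days = 1602 × 86400 s = 1.384128×10^8 s: μ = 4π²r³/T² = 1.32775×10^11 km³/s².
In km: r₁ = 0.487 × 1.496×10^8 = 7.28552×10^7 km; r₂ = 2.68 × 1.496×10^8 = 4.00928×10^8 km.
Transfer-ellipse semi-major axis a_t = (r₁ + r₂)/2 = (7.28552×10^7 + 4.00928×10^8)/2 = 2.368916×10^8 km.
By Kepler's third law the transfer-orbit period is T = 2π√(a_t³/μ), so t = T/2 = 3.1435×10^7 s.
Converting: 3.1435×10^7 s ÷ 3.15576×10^7 s/year (365.25 × 86400) = 0.9961 years.

t = 0.9961 years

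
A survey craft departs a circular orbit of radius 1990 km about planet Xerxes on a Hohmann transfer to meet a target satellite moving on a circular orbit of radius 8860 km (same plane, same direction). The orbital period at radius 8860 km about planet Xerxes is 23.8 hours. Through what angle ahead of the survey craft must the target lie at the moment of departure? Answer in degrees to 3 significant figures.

φ = 93.8°

From Kepler's third law T² = 4π²r³/μ at r = 8860 km, T = 23.8 hours = 23.8 × 3600 s = 85680 s: μ = 4π²r³/T² = 3740.26 km³/s².
The Hohmann ellipse has a_t = (r₁ + r₂)/2 = 5425 km.
Transfer time t = π√(a_t³/μ) = 20526 s.
Target angular speed ω₂ = √(μ/r₂³) = 7.3333×10^-5 rad/s.
Angle swept by the target during transfer: ω₂·t = 1.5052 rad = 86.24°.
The survey craft traverses 180° on the transfer ellipse, so the target must lead by 180° − 86.24° = 93.8°.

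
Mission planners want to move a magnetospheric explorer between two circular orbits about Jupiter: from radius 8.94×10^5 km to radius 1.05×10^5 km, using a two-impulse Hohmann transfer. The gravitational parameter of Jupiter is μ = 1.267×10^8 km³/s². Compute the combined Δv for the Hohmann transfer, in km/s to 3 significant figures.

The Hohmann ellipse has a_t = (r₁ + r₂)/2 = 4.995×10^5 km.
Circular speed at r₁: v₁ = √(μ/r₁) = √(1.267×10^8/8.940×10^5) = 11.90473 km/s.
Transfer-orbit speed at r₁ (vis-viva equation): v_a = √[μ(2/r₁ − 1/a_t)] = 5.458162 km/s.
First burn Δv₁ = |v_a − v₁| = 6.4466 km/s.
Circular speed at r₂: v₂ = √(μ/r₂) = 34.737 km/s.
Transfer-orbit speed at r₂: v_p = √[μ(2/r₂ − 1/a_t)] = 46.472 km/s.
Second burn Δv₂ = |v₂ − v_p| = 11.735 km/s.
Δv = Δv₁ + Δv₂ = 6.4466 + 11.735 = 18.18 km/s.

Δv = 18.2 km/s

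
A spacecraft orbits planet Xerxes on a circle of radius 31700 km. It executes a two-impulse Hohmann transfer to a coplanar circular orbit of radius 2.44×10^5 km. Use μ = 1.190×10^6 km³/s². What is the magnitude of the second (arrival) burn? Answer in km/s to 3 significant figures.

The Hohmann ellipse has a_t = (r₁ + r₂)/2 = 1.3785×10^5 km.
Circular speed at r = 2.440×10^5 km: v_c = √(μ/r) = 2.208 km/s.
Vis-viva on the transfer ellipse at r = 2.440×10^5 km gives v_t = √[μ(2/r − 1/a_t)] = 1.059 km/s.
Δv₂ = |v_t − v_c| = |1.059 − 2.208| = 1.149 km/s.

Δv₂ = 1.15 km/s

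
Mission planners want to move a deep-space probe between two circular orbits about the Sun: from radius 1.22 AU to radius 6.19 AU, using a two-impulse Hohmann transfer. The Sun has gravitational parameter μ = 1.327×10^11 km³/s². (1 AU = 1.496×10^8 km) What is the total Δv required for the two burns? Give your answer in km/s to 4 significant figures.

In km: r₁ = 1.22 × 1.496×10^8 = 1.82512×10^8 km; r₂ = 6.19 × 1.496×10^8 = 9.26024×10^8 km.
Semi-major axis of the transfer orbit: a_t = (1.82512×10^8 + 9.26024×10^8)/2 = 5.54268×10^8 km.
At r₁ the circular-orbit speed is v₁ = √(μ/r₁) = 26.964 km/s.
On the transfer ellipse at r₁, vis-viva gives v_p = √[μ(2/r₁ − 1/a_t)] = 34.853 km/s.
First burn Δv₁ = |v_p − v₁| = 7.889 km/s.
At r₂, v₂ = √(μ/r₂) = 11.971 km/s.
Transfer-orbit speed at r₂: v_a = √[μ(2/r₂ − 1/a_t)] = 6.8693 km/s.
Second burn Δv₂ = |v₂ − v_a| = 5.102 km/s.
Total Δv = Δv₁ + Δv₂ = 12.99 km/s.

Δv = 12.99 km/s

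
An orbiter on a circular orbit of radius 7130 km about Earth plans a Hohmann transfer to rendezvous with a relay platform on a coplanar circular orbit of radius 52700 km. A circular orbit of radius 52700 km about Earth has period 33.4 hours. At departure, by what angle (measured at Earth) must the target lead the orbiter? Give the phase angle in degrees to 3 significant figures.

From Kepler's third law T² = 4π²r³/μ at r = 52700 km, T = 33.4 hours = 33.4 × 3600 s = 1.2024×10^5 s: μ = 4π²r³/T² = 3.99663×10^5 km³/s².
Transfer-ellipse semi-major axis a_t = (r₁ + r₂)/2 = (7130 + 52700)/2 = 29915 km.
Transfer time t = π√(a_t³/μ) = 25710 s.
The target's mean motion on its circular orbit is ω₂ = √(μ/r₂³) = 5.226×10^-5 rad/s.
Angle swept by the target during transfer: ω₂·t = 1.3436 rad = 76.98°.
The orbiter traverses 180° on the transfer ellipse, so the target must lead by 180° − 76.98° = 103°.

φ = 103°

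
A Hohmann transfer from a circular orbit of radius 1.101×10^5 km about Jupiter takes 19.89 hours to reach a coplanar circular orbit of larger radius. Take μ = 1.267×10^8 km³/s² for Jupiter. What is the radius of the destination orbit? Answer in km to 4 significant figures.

r₂ = 6.974×10^5 km

Transfer time t = 19.89 hours = 71604 s, and t = π√(a_t³/μ).
So a_t = (μ t²/π²)^(1/3) = (1.267×10^8 × (71604)² / π²)^(1/3) = 4.0375×10^5 km.
Since a_t = (r₁ + r₂)/2, r₂ = 2a_t − r₁ = 2×4.0375×10^5 − 1.101×10^5 = 6.974×10^5 km.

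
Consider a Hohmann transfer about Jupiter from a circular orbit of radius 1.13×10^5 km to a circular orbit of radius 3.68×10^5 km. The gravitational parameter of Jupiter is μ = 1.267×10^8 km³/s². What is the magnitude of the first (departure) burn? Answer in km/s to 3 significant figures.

Δv₁ = 7.94 km/s

Transfer-ellipse semi-major axis a_t = (r₁ + r₂)/2 = (1.130×10^5 + 3.680×10^5)/2 = 2.405×10^5 km.
On the circular orbit at r = 1.130×10^5 km, v_c = √(μ/r) = 33.485 km/s.
Transfer-orbit speed at the same r (vis-viva, a = a_t): v_t = √[μ(2/r − 1/a_t)] = 41.421 km/s.
Δv₁ = |v_t − v_c| = |41.421 − 33.485| = 7.936 km/s.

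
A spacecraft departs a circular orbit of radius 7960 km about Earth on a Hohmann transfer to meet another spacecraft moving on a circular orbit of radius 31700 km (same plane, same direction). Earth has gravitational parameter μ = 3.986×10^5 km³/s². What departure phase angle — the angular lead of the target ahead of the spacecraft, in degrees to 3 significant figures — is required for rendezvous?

Semi-major axis of the transfer orbit: a_t = (7960 + 31700)/2 = 19830 km.
The half-period of the transfer ellipse is t = π√(a_t³/μ) = 13895.22 s.
The target's mean motion on its circular orbit is ω₂ = √(μ/r₂³) = 1.118613×10^-4 rad/s.
Angle swept by the target during transfer: ω₂·t = 1.55434 rad = 89.06°.
Arrival is 180° from departure on the ellipse, so φ = 180° − 89.06° = 90.9°.

φ = 90.9°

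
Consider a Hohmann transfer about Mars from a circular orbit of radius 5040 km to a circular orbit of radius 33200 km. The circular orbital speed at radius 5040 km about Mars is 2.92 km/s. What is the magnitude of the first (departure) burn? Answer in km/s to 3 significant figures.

Δv₁ = 0.928 km/s

From the circular-orbit relation v² = μ/r at r = 5040 km: μ = v²r = (2.92)² × 5040 = 42973.1 km³/s².
Semi-major axis of the transfer orbit: a_t = (5040 + 33200)/2 = 19120 km.
Circular speed at r = 5040 km: v_c = √(μ/r) = 2.9200 km/s.
Transfer-orbit speed at the same r (vis-viva, a = a_t): v_t = √[μ(2/r − 1/a_t)] = 3.8478 km/s.
Δv₁ = |v_t − v_c| = |3.8478 − 2.9200| = 0.9278 km/s.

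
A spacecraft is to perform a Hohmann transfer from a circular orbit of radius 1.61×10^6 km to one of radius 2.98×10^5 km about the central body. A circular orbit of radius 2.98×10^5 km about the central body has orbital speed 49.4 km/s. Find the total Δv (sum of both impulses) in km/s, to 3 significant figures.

Δv = 24.1 km/s

From the circular-orbit relation v² = μ/r at r = 2.98×10^5 km: μ = v²r = (49.4)² × 2.98×10^5 = 7.27227×10^8 km³/s².
The Hohmann ellipse has a_t = (r₁ + r₂)/2 = 9.540×10^5 km.
Circular speed at r₁: v₁ = √(μ/r₁) = √(7.27227×10^8/1.610×10^6) = 21.25309 km/s.
Transfer-orbit speed at r₁ (v² = μ(2/r − 1/a)): v_a = √[μ(2/r₁ − 1/a_t)] = 11.87835 km/s.
First burn Δv₁ = |v_a − v₁| = 9.3747 km/s.
Circular speed at r₂: v₂ = √(μ/r₂) = 49.400 km/s.
Transfer-orbit speed at r₂: v_p = √[μ(2/r₂ − 1/a_t)] = 64.175 km/s.
Second burn Δv₂ = |v₂ − v_p| = 14.775 km/s.
Total Δv = Δv₁ + Δv₂ = 24.15 km/s.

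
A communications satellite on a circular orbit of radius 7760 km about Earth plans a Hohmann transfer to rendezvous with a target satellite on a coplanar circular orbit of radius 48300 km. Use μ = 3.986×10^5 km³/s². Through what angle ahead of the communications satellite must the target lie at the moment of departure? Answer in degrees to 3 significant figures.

φ = 100°

Transfer-ellipse semi-major axis a_t = (r₁ + r₂)/2 = (7760 + 48300)/2 = 28030 km.
The half-period of the transfer ellipse is t = π√(a_t³/μ) = 23350 s.
Target angular speed ω₂ = √(μ/r₂³) = 5.948×10^-5 rad/s.
Angle swept by the target during transfer: ω₂·t = 1.389 rad = 79.58°.
The communications satellite traverses 180° on the transfer ellipse, so the target must lead by 180° − 79.58° = 100°.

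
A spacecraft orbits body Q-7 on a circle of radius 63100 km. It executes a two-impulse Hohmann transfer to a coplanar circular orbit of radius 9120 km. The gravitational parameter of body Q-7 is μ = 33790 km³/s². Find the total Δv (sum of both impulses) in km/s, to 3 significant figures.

Δv = 0.984 km/s

Semi-major axis of the transfer orbit: a_t = (63100 + 9120)/2 = 36110 km.
Circular speed at r₁: v₁ = √(μ/r₁) = √(33790/63100) = 0.7318 km/s.
On the transfer ellipse at r₁, v² = μ(2/r − 1/a) gives v_a = √[μ(2/r₁ − 1/a_t)] = 0.3678 km/s.
First burn Δv₁ = |v_a − v₁| = 0.3640 km/s.
Circular speed at r₂: v₂ = √(μ/r₂) = 1.92485 km/s.
Transfer-orbit speed at r₂: v_p = √[μ(2/r₂ − 1/a_t)] = 2.54447 km/s.
Second burn Δv₂ = |v₂ − v_p| = 0.6196 km/s.
Δv = Δv₁ + Δv₂ = 0.3640 + 0.6196 = 0.9836 km/s.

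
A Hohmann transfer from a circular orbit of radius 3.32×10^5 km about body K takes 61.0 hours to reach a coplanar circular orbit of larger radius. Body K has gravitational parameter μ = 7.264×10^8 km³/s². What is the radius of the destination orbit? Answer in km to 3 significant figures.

r₂ = 2.72×10^6 km

Transfer time t = 61.0 hours = 2.196×10^5 s, and t = π√(a_t³/μ).
So a_t = (μ t²/π²)^(1/3) = (7.264×10^8 × (2.196×10^5)² / π²)^(1/3) = 1.5254×10^6 km.
Since a_t = (r₁ + r₂)/2, r₂ = 2a_t − r₁ = 2×1.5254×10^6 − 3.320×10^5 = 2.7188×10^6 km.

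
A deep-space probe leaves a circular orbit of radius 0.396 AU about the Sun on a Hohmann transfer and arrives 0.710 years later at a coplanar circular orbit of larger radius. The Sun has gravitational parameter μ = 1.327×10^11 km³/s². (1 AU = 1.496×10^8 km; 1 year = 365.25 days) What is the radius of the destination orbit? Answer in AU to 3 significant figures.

In km: r₁ = 0.396 × 1.496×10^8 = 5.92416×10^7 km.
Transfer time t = 0.710 years × 365.25 × 86400 s = 2.2405896×10^7 s, and t = π√(a_t³/μ).
So a_t = (μ t²/π²)^(1/3) = (1.327×10^11 × (2.2405896×10^7)² / π²)^(1/3) = 1.8899×10^8 km.
Since a_t = (r₁ + r₂)/2, r₂ = 2a_t − r₁ = 2×1.8899×10^8 − 5.92416×10^7 = 3.187384×10^8 km.
In AU: r₂ = 3.187384×10^8 / 1.496×10^8 = 2.13 AU.

r₂ = 2.13 AU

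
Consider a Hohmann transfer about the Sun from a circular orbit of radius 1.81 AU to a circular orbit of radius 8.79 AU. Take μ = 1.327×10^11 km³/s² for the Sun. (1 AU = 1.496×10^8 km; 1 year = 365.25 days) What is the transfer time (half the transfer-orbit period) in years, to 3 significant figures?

t = 6.10 years

In km: r₁ = 1.81 × 1.496×10^8 = 2.70776×10^8 km; r₂ = 8.79 × 1.496×10^8 = 1.314984×10^9 km.
The Hohmann ellipse has a_t = (r₁ + r₂)/2 = 7.9288×10^8 km.
Half the transfer-orbit period gives t = π√(a_t³/μ) = 1.925×10^8 s.
Converting: 1.925×10^8 s ÷ 3.15576×10^7 s/year (365.25 × 86400) = 6.10 years.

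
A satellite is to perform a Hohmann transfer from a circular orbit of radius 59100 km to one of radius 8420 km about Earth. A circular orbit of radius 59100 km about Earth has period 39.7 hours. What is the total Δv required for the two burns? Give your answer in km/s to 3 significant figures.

From Kepler's third law T² = 4π²r³/μ at r = 59100 km, T = 39.7 hours = 39.7 × 3600 s = 1.4292×10^5 s: μ = 4π²r³/T² = 3.98966×10^5 km³/s².
Semi-major axis of the transfer orbit: a_t = (59100 + 8420)/2 = 33760 km.
At r₁ the circular-orbit speed is v₁ = √(μ/r₁) = 2.5982 km/s.
On the transfer ellipse at r₁, v² = μ(2/r − 1/a) gives v_a = √[μ(2/r₁ − 1/a_t)] = 1.2976 km/s.
First burn Δv₁ = |v_a − v₁| = 1.301 km/s.
At r₂, v₂ = √(μ/r₂) = 6.884 km/s.
Transfer-orbit speed at r₂: v_p = √[μ(2/r₂ − 1/a_t)] = 9.108 km/s.
Second burn Δv₂ = |v₂ − v_p| = 2.224 km/s.
Δv = Δv₁ + Δv₂ = 1.301 + 2.224 = 3.525 km/s.

Δv = 3.52 km/s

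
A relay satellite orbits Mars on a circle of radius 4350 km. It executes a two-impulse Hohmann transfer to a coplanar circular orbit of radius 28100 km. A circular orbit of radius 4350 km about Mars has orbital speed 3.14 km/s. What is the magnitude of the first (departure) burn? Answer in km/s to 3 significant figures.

Δv₁ = 0.992 km/s

From the circular-orbit relation v² = μ/r at r = 4350 km: μ = v²r = (3.14)² × 4350 = 42889.3 km³/s².
Semi-major axis of the transfer orbit: a_t = (4350 + 28100)/2 = 16225 km.
Circular speed at r = 4350 km: v_c = √(μ/r) = 3.1400 km/s.
Transfer-orbit speed at the same r (vis-viva, a = a_t): v_t = √[μ(2/r − 1/a_t)] = 4.1323 km/s.
Δv₁ = |v_t − v_c| = |4.1323 − 3.1400| = 0.9923 km/s.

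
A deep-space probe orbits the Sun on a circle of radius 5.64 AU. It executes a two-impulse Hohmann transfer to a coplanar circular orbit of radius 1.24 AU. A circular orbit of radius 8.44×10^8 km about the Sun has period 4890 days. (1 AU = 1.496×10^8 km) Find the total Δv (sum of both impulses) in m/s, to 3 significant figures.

Δv = 12500 m/s

From Kepler's third law T² = 4π²r³/μ at r = 8.44×10^8 km, T = 4890 days = 4890 × 86400 s = 4.22496×10^8 s: μ = 4π²r³/T² = 1.32966×10^11 km³/s².
In km: r₁ = 5.64 × 1.496×10^8 = 8.43744×10^8 km; r₂ = 1.24 × 1.496×10^8 = 1.85504×10^8 km.
Semi-major axis of the transfer orbit: a_t = (8.43744×10^8 + 1.85504×10^8)/2 = 5.14624×10^8 km.
At r₁ the circular-orbit speed is v₁ = √(μ/r₁) = 12.5535 km/s.
On the transfer ellipse at r₁, vis-viva equation gives v_a = √[μ(2/r₁ − 1/a_t)] = 7.53698 km/s.
First burn Δv₁ = |v_a − v₁| = 5.0165 km/s.
At r₂, v₂ = √(μ/r₂) = 26.7728 km/s.
Transfer-orbit speed at r₂: v_p = √[μ(2/r₂ − 1/a_t)] = 34.2811 km/s.
Second burn Δv₂ = |v₂ − v_p| = 7.5083 km/s.
Total Δv = Δv₁ + Δv₂ = 12.52 km/s.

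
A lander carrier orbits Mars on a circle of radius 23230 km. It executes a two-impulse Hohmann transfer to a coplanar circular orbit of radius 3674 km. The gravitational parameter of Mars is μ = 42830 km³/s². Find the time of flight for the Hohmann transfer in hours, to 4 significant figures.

t = 6.579 hours

The Hohmann ellipse has a_t = (r₁ + r₂)/2 = 13452 km.
Half the transfer-orbit period gives t = π√(a_t³/μ) = 23684 s.
Converting: 23684 s ÷ 3600 s/hour = 6.579 hours.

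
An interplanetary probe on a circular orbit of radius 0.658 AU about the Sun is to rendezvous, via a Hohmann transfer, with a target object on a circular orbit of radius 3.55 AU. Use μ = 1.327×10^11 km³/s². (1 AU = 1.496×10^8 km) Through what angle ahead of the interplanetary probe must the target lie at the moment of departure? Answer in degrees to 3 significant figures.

φ = 97.9°

In km: r₁ = 0.658 × 1.496×10^8 = 9.84368×10^7 km; r₂ = 3.55 × 1.496×10^8 = 5.3108×10^8 km.
Semi-major axis of the transfer orbit: a_t = (9.84368×10^7 + 5.3108×10^8)/2 = 3.147584×10^8 km.
Transfer time t = π√(a_t³/μ) = 4.8159×10^7 s.
The target's mean motion on its circular orbit is ω₂ = √(μ/r₂³) = 2.9764×10^-8 rad/s.
Angle swept by the target during transfer: ω₂·t = 1.4334 rad = 82.13°.
The interplanetary probe traverses 180° on the transfer ellipse, so the target must lead by 180° − 82.13° = 97.9°.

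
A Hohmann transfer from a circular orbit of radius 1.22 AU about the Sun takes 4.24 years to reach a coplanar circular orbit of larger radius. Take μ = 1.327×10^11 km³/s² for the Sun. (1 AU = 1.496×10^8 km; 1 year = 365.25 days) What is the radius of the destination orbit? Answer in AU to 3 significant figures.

In km: r₁ = 1.22 × 1.496×10^8 = 1.82512×10^8 km.
Transfer time t = 4.24 years × 365.25 × 86400 s = 1.33804224×10^8 s, and t = π√(a_t³/μ).
So a_t = (μ t²/π²)^(1/3) = (1.327×10^11 × (1.33804224×10^8)² / π²)^(1/3) = 6.2207×10^8 km.
Since a_t = (r₁ + r₂)/2, r₂ = 2a_t − r₁ = 2×6.2207×10^8 − 1.82512×10^8 = 1.061628×10^9 km.
In AU: r₂ = 1.061628×10^9 / 1.496×10^8 = 7.10 AU.

r₂ = 7.10 AU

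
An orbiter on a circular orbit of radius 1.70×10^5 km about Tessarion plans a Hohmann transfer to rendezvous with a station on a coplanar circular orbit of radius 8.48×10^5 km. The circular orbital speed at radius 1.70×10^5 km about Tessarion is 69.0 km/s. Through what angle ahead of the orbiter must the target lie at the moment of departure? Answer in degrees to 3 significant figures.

From the circular-orbit relation v² = μ/r at r = 1.70×10^5 km: μ = v²r = (69.0)² × 1.70×10^5 = 8.09370×10^8 km³/s².
Transfer-ellipse semi-major axis a_t = (r₁ + r₂)/2 = (1.700×10^5 + 8.480×10^5)/2 = 5.090×10^5 km.
The half-period of the transfer ellipse is t = π√(a_t³/μ) = 40100 s.
Target angular speed ω₂ = √(μ/r₂³) = 3.643×10^-5 rad/s.
Angle swept by the target during transfer: ω₂·t = 1.461 rad = 83.71°.
Arrival is 180° from departure on the ellipse, so φ = 180° − 83.71° = 96.3°.

φ = 96.3°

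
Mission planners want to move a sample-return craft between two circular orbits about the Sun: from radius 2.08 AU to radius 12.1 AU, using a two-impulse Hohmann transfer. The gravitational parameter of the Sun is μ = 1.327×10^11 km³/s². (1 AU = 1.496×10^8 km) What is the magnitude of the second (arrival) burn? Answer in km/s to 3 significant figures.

Δv₂ = 3.92 km/s

In km: r₁ = 2.08 × 1.496×10^8 = 3.11168×10^8 km; r₂ = 12.1 × 1.496×10^8 = 1.81016×10^9 km.
The Hohmann ellipse has a_t = (r₁ + r₂)/2 = 1.060664×10^9 km.
On the circular orbit at r = 1.81016×10^9 km, v_c = √(μ/r) = 8.56203 km/s.
Transfer-orbit speed at the same r (vis-viva, a = a_t): v_t = √[μ(2/r − 1/a_t)] = 4.63752 km/s.
Δv₂ = |v_t − v_c| = |4.63752 − 8.56203| = 3.925 km/s.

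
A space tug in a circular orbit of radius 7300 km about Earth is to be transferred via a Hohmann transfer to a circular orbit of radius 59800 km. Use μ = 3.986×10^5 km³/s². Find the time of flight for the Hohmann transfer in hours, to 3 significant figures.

t = 8.49 hours

Semi-major axis of the transfer orbit: a_t = (7300 + 59800)/2 = 33550 km.
Half the transfer-orbit period gives t = π√(a_t³/μ) = 30580 s.
Converting: 30580 s ÷ 3600 s/hour = 8.49 hours.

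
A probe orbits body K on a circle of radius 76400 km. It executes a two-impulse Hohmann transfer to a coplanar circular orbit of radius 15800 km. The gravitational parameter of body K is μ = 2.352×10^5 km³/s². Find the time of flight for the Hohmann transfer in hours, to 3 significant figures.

t = 17.8 hours

Transfer-ellipse semi-major axis a_t = (r₁ + r₂)/2 = (76400 + 15800)/2 = 46100 km.
Transfer time t = π√(a_t³/μ) = π√((46100)³ / 2.352×10^5) = 64120 s.
Converting: 64120 s ÷ 3600 s/hour = 17.8 hours.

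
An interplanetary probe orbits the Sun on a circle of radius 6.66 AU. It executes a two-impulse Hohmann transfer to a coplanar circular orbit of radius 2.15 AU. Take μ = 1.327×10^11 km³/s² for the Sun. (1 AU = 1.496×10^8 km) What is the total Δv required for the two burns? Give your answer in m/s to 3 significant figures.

Δv = 8140 m/s

In km: r₁ = 6.66 × 1.496×10^8 = 9.96336×10^8 km; r₂ = 2.15 × 1.496×10^8 = 3.2164×10^8 km.
Semi-major axis of the transfer orbit: a_t = (9.96336×10^8 + 3.2164×10^8)/2 = 6.58988×10^8 km.
Circular speed at r₁: v₁ = √(μ/r₁) = √(1.327×10^11/9.96336×10^8) = 11.541 km/s.
On the transfer ellipse at r₁, vis-viva equation gives v_a = √[μ(2/r₁ − 1/a_t)] = 8.0627 km/s.
First burn Δv₁ = |v_a − v₁| = 3.478 km/s.
Circular speed at r₂: v₂ = √(μ/r₂) = 20.312 km/s.
Transfer-orbit speed at r₂: v_p = √[μ(2/r₂ − 1/a_t)] = 24.976 km/s.
Second burn Δv₂ = |v₂ − v_p| = 4.664 km/s.
Δv = Δv₁ + Δv₂ = 3.478 + 4.664 = 8.142 km/s.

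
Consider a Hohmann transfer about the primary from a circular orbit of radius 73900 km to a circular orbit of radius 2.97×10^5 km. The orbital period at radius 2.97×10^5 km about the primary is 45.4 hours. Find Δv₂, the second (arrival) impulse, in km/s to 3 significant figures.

Δv₂ = 4.21 km/s

From Kepler's third law T² = 4π²r³/μ at r = 2.97×10^5 km, T = 45.4 hours = 45.4 × 3600 s = 1.6344×10^5 s: μ = 4π²r³/T² = 3.87180×10^7 km³/s².
The Hohmann ellipse has a_t = (r₁ + r₂)/2 = 1.8545×10^5 km.
On the circular orbit at r = 2.970×10^5 km, v_c = √(μ/r) = 11.4177 km/s.
Vis-viva on the transfer ellipse at r = 2.970×10^5 km gives v_t = √[μ(2/r − 1/a_t)] = 7.20754 km/s.
Δv₂ = |v_t − v_c| = |7.20754 − 11.4177| = 4.210 km/s.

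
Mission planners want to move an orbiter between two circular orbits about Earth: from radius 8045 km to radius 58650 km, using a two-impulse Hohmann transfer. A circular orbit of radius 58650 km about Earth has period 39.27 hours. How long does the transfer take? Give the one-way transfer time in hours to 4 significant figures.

t = 8.418 hours

From Kepler's third law T² = 4π²r³/μ at r = 58650 km, T = 39.27 hours = 39.27 × 3600 s = 1.41372×10^5 s: μ = 4π²r³/T² = 3.98508×10^5 km³/s².
The Hohmann ellipse has a_t = (r₁ + r₂)/2 = 33347.5 km.
By Kepler's third law the transfer-orbit period is T = 2π√(a_t³/μ), so t = T/2 = 30306 s.
Converting: 30306 s ÷ 3600 s/hour = 8.418 hours.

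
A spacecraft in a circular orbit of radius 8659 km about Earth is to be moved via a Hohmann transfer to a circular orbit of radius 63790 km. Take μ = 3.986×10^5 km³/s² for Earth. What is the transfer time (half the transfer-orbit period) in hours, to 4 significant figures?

Transfer-ellipse semi-major axis a_t = (r₁ + r₂)/2 = (8659 + 63790)/2 = 36224.5 km.
Half the transfer-orbit period gives t = π√(a_t³/μ) = 34307 s.
Converting: 34307 s ÷ 3600 s/hour = 9.530 hours.

t = 9.530 hours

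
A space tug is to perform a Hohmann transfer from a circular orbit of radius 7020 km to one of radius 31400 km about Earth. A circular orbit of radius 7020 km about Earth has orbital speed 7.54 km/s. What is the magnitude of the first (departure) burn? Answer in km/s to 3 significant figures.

Δv₁ = 2.10 km/s

From the circular-orbit relation v² = μ/r at r = 7020 km: μ = v²r = (7.54)² × 7020 = 3.99098×10^5 km³/s².
The Hohmann ellipse has a_t = (r₁ + r₂)/2 = 19210 km.
Circular speed at r = 7020 km: v_c = √(μ/r) = 7.540 km/s.
Transfer-orbit speed at the same r (vis-viva, a = a_t): v_t = √[μ(2/r − 1/a_t)] = 9.640 km/s.
Δv₁ = |v_t − v_c| = |9.640 − 7.540| = 2.100 km/s.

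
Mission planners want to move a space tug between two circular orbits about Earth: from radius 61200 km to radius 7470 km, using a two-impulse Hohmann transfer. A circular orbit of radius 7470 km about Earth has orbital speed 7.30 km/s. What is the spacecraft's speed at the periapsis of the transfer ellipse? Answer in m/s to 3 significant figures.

v = 9750 m/s

From the circular-orbit relation v² = μ/r at r = 7470 km: μ = v²r = (7.30)² × 7470 = 3.98076×10^5 km³/s².
Semi-major axis of the transfer orbit: a_t = (61200 + 7470)/2 = 34335 km.
At periapsis, r = 7470 km.
Applying v² = μ(2/r − 1/a_t): v = 9.746 km/s.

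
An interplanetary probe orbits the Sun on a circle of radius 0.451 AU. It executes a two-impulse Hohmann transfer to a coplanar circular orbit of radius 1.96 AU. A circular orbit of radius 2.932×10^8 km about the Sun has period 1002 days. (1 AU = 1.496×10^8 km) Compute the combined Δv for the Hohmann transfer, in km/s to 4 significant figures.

Δv = 20.47 km/s

From Kepler's third law T² = 4π²r³/μ at r = 2.932×10^8 km, T = 1002 days = 1002 × 86400 s = 8.65728×10^7 s: μ = 4π²r³/T² = 1.32767×10^11 km³/s².
In km: r₁ = 0.451 × 1.496×10^8 = 6.74696×10^7 km; r₂ = 1.96 × 1.496×10^8 = 2.93216×10^8 km.
Transfer-ellipse semi-major axis a_t = (r₁ + r₂)/2 = (6.74696×10^7 + 2.93216×10^8)/2 = 1.803428×10^8 km.
At r₁ the circular-orbit speed is v₁ = √(μ/r₁) = 44.360 km/s.
On the transfer ellipse at r₁, vis-viva equation gives v_p = √[μ(2/r₁ − 1/a_t)] = 56.563 km/s.
First burn Δv₁ = |v_p − v₁| = 12.203 km/s.
Circular speed at r₂: v₂ = √(μ/r₂) = 21.27897 km/s.
Transfer-orbit speed at r₂: v_a = √[μ(2/r₂ − 1/a_t)] = 13.01533 km/s.
Second burn Δv₂ = |v₂ − v_a| = 8.2636 km/s.
Δv = Δv₁ + Δv₂ = 12.203 + 8.2636 = 20.47 km/s.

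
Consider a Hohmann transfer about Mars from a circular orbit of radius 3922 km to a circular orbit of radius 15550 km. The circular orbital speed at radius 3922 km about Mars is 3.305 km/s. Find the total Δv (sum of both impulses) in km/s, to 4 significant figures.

Δv = 1.478 km/s

From the circular-orbit relation v² = μ/r at r = 3922 km: μ = v²r = (3.305)² × 3922 = 42840.1 km³/s².
Semi-major axis of the transfer orbit: a_t = (3922 + 15550)/2 = 9736 km.
Circular speed at r₁: v₁ = √(μ/r₁) = √(42840.1/3922) = 3.3050 km/s.
On the transfer ellipse at r₁, vis-viva gives v_p = √[μ(2/r₁ − 1/a_t)] = 4.1768 km/s.
First burn Δv₁ = |v_p − v₁| = 0.8718 km/s.
Circular speed at r₂: v₂ = √(μ/r₂) = 1.6598 km/s.
Transfer-orbit speed at r₂: v_a = √[μ(2/r₂ − 1/a_t)] = 1.0535 km/s.
Second burn Δv₂ = |v₂ − v_a| = 0.6063 km/s.
Δv = Δv₁ + Δv₂ = 0.8718 + 0.6063 = 1.478 km/s.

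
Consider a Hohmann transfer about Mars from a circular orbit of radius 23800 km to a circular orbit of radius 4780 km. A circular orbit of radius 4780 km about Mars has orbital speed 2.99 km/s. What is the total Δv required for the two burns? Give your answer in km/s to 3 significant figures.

Δv = 1.43 km/s

From the circular-orbit relation v² = μ/r at r = 4780 km: μ = v²r = (2.99)² × 4780 = 42733.7 km³/s².
Semi-major axis of the transfer orbit: a_t = (23800 + 4780)/2 = 14290 km.
Circular speed at r₁: v₁ = √(μ/r₁) = √(42733.7/23800) = 1.340 km/s.
Transfer-orbit speed at r₁ (v² = μ(2/r − 1/a)): v_a = √[μ(2/r₁ − 1/a_t)] = 0.7750 km/s.
First burn Δv₁ = |v_a − v₁| = 0.5650 km/s.
At r₂, v₂ = √(μ/r₂) = 2.9900 km/s.
Transfer-orbit speed at r₂: v_p = √[μ(2/r₂ − 1/a_t)] = 3.8587 km/s.
Second burn Δv₂ = |v₂ − v_p| = 0.8687 km/s.
Δv = Δv₁ + Δv₂ = 0.5650 + 0.8687 = 1.434 km/s.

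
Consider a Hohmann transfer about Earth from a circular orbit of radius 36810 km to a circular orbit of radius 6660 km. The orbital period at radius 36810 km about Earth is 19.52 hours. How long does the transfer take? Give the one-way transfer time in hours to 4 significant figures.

t = 4.428 hours

From Kepler's third law T² = 4π²r³/μ at r = 36810 km, T = 19.52 hours = 19.52 × 3600 s = 70272 s: μ = 4π²r³/T² = 3.98743×10^5 km³/s².
The Hohmann ellipse has a_t = (r₁ + r₂)/2 = 21735 km.
By Kepler's third law the transfer-orbit period is T = 2π√(a_t³/μ), so t = T/2 = 15940 s.
Converting: 15940 s ÷ 3600 s/hour = 4.428 hours.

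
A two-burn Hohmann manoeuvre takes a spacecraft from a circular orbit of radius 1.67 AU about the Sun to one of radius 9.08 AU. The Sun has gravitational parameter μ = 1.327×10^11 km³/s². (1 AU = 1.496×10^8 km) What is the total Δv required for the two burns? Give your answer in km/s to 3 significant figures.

Δv = 11.3 km/s

In km: r₁ = 1.67 × 1.496×10^8 = 2.49832×10^8 km; r₂ = 9.08 × 1.496×10^8 = 1.358368×10^9 km.
Transfer-ellipse semi-major axis a_t = (r₁ + r₂)/2 = (2.49832×10^8 + 1.358368×10^9)/2 = 8.041×10^8 km.
At r₁ the circular-orbit speed is v₁ = √(μ/r₁) = 23.047 km/s.
On the transfer ellipse at r₁, v² = μ(2/r − 1/a) gives v_p = √[μ(2/r₁ − 1/a_t)] = 29.955 km/s.
First burn Δv₁ = |v_p − v₁| = 6.908 km/s.
At r₂, v₂ = √(μ/r₂) = 9.884 km/s.
Transfer-orbit speed at r₂: v_a = √[μ(2/r₂ − 1/a_t)] = 5.509 km/s.
Second burn Δv₂ = |v₂ − v_a| = 4.375 km/s.
Δv = Δv₁ + Δv₂ = 6.908 + 4.375 = 11.28 km/s.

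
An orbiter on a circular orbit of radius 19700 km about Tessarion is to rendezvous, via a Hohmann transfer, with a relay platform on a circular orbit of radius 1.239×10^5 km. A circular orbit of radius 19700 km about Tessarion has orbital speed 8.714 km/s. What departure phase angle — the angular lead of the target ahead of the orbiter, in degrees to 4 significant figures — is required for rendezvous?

From the circular-orbit relation v² = μ/r at r = 19700 km: μ = v²r = (8.714)² × 19700 = 1.49590×10^6 km³/s².
Transfer-ellipse semi-major axis a_t = (r₁ + r₂)/2 = (19700 + 1.239×10^5)/2 = 71800 km.
The half-period of the transfer ellipse is t = π√(a_t³/μ) = 49420 s.
The target's mean motion on its circular orbit is ω₂ = √(μ/r₂³) = 2.804×10^-5 rad/s.
Angle swept by the target during transfer: ω₂·t = 1.386 rad = 79.41°.
The orbiter traverses 180° on the transfer ellipse, so the target must lead by 180° − 79.41° = 100.6°.

φ = 100.6°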